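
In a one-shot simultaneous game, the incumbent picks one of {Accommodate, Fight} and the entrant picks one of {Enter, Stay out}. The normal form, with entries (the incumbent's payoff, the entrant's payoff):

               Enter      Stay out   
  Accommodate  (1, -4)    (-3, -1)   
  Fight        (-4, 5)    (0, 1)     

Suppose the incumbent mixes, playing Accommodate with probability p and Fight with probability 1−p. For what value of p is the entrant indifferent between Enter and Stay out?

p = 4/7

The entrant's indifference between Enter and Stay out determines the incumbent's mixing probability p:
  the entrant's payoff from Enter: p·(-4) + (1−p)·5 = -9p + 5
  the entrant's payoff from Stay out: p·(-1) + (1−p)·1 = -2p + 1
  -9p + 5 = -2p + 1  ⇒  -7p = -4  ⇒  p = 4/7.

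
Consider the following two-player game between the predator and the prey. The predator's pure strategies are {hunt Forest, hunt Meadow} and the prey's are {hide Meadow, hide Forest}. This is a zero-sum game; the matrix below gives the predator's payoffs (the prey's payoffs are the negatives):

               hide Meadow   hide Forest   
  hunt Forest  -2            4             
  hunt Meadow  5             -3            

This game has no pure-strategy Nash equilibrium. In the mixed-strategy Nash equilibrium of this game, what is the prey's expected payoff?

-1

The prey's indifference between hide Meadow and hide Forest determines the predator's mixing probability p:
  the prey's payoff from hide Meadow: p·2 + (1−p)·(-5) = 7p - 5
  the prey's payoff from hide Forest: p·(-4) + (1−p)·3 = -7p + 3
  7p - 5 = -7p + 3  ⇒  14p = 8  ⇒  p = 4/7.
At equilibrium the prey is indifferent across columns, so the prey's payoff equals the payoff from hide Meadow: (4/7)·2 + (3/7)·(-5) = -1.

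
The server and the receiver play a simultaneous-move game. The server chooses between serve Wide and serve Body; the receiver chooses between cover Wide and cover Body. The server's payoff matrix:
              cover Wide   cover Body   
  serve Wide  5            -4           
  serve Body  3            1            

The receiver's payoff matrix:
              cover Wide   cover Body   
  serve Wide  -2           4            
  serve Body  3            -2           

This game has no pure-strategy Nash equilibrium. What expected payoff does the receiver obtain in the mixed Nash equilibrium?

For the receiver to be willing to mix, the receiver must be indifferent between cover Wide and cover Body, which pins down the server's mix.
  the receiver's expected payoff from cover Wide: p·(-2) + (1−p)·3 = -5p + 3
  the receiver's expected payoff from cover Body: p·4 + (1−p)·(-2) = 6p - 2
  -5p + 3 = 6p - 2  ⇒  -11p = -5  ⇒  p = 5/11.
At equilibrium the receiver is indifferent across columns, so the receiver's payoff equals the payoff from cover Wide: (5/11)·(-2) + (6/11)·3 = 8/11.

8/11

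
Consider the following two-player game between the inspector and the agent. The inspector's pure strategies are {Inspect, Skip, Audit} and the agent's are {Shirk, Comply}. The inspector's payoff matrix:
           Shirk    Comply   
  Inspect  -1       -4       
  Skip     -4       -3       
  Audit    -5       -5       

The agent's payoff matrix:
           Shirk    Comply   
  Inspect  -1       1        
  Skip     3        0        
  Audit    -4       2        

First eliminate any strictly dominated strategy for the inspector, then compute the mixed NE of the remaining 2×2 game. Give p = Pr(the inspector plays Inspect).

p = 3/5

The inspector's strategy Audit is strictly dominated by Skip: -4 > -5 and -3 > -5. Eliminate Audit.
Set the agent's expected payoff from Shirk equal to that from Comply:
  the agent's payoff to Shirk: p·(-1) + (1−p)·3 = -4p + 3
  the agent's payoff to Comply: p·1 + (1−p)·0 = p
  -4p + 3 = p  ⇒  -5p = -3  ⇒  p = 3/5.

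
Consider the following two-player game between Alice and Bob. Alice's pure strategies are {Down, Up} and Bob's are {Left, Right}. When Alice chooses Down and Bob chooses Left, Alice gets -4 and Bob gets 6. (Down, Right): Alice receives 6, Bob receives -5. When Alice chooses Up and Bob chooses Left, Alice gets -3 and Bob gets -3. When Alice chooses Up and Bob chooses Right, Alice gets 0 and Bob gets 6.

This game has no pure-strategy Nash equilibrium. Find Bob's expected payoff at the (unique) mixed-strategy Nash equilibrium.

21/20

In a mixed equilibrium Bob is indifferent between Left and Right; this condition fixes p.
  Bob's expected payoff from Left: p·6 + (1−p)·(-3) = 9p - 3
  Bob's expected payoff from Right: p·(-5) + (1−p)·6 = -11p + 6
  9p - 3 = -11p + 6  ⇒  20p = 9  ⇒  p = 9/20.
At equilibrium Bob is indifferent across columns, so Bob's payoff equals the payoff from Left: (9/20)·6 + (11/20)·(-3) = 21/20.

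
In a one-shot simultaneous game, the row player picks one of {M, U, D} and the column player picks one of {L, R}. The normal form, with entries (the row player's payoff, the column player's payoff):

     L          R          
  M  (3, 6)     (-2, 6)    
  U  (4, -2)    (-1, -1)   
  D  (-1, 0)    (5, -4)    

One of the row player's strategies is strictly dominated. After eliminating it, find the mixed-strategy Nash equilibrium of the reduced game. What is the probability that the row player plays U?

p = 4/5

The row player's strategy M is strictly dominated by U: 4 > 3 and -1 > -2. Eliminate M.
The row player's mix must leave the column player indifferent between L and R.
  the column player's payoff from L: p·(-2) + (1−p)·0 = -2p
  the column player's payoff from R: p·(-1) + (1−p)·(-4) = 3p - 4
  -2p = 3p - 4  ⇒  -5p = -4  ⇒  p = 4/5.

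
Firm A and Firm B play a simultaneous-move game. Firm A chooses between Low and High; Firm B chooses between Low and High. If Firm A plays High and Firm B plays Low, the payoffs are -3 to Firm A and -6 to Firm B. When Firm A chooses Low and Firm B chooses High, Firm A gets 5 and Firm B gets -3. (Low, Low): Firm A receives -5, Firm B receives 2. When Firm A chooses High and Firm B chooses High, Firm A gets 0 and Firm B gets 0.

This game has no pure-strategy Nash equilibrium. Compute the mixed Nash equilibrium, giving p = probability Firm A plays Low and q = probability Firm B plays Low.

Set Firm B's expected payoff from Low equal to that from High:
  Firm B's payoff from Low: p·2 + (1−p)·(-6) = 8p - 6
  Firm B's payoff from High: p·(-3) + (1−p)·0 = -3p
  8p - 6 = -3p  ⇒  11p = 6  ⇒  p = 6/11.
Firm A's indifference between Low and High determines Firm B's mixing probability q:
  Firm A's payoff to Low: q·(-5) + (1−q)·5 = -10q + 5
  Firm A's payoff to High: q·(-3) + (1−q)·0 = -3q
  -10q + 5 = -3q  ⇒  -7q = -5  ⇒  q = 5/7.

p = 6/11, q = 5/7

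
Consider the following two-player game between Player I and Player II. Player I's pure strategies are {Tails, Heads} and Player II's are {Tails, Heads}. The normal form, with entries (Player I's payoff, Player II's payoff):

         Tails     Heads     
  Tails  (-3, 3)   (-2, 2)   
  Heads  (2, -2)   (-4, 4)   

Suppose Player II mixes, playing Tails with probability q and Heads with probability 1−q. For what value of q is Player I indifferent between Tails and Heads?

q = 2/7

Player II's mix must leave Player I indifferent between Tails and Heads.
  Player I's payoff to Tails: q·(-3) + (1−q)·(-2) = -q - 2
  Player I's payoff to Heads: q·2 + (1−q)·(-4) = 6q - 4
  -q - 2 = 6q - 4  ⇒  -7q = -2  ⇒  q = 2/7.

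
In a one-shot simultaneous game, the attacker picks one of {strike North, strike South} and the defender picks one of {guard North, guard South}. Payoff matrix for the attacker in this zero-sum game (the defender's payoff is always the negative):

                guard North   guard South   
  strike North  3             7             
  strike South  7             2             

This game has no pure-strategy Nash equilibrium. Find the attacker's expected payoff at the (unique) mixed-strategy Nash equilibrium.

For the attacker to be willing to mix, the attacker must be indifferent between strike North and strike South, which pins down the defender's mix.
  the attacker's expected payoff from strike North: q·3 + (1−q)·7 = -4q + 7
  the attacker's expected payoff from strike South: q·7 + (1−q)·2 = 5q + 2
  -4q + 7 = 5q + 2  ⇒  -9q = -5  ⇒  q = 5/9.
At equilibrium the attacker is indifferent across rows, so the attacker's payoff equals the payoff from strike North: (5/9)·3 + (4/9)·7 = 43/9.

43/9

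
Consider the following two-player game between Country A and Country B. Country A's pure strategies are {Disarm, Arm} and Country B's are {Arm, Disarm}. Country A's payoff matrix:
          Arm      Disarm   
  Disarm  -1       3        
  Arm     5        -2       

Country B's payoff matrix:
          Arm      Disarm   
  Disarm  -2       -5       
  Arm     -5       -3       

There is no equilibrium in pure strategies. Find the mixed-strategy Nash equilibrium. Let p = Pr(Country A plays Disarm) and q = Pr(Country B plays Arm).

p = 2/5, q = 5/11

Set Country B's expected payoff from Arm equal to that from Disarm:
  Country B's expected payoff from Arm: p·(-2) + (1−p)·(-5) = 3p - 5
  Country B's expected payoff from Disarm: p·(-5) + (1−p)·(-3) = -2p - 3
  3p - 5 = -2p - 3  ⇒  5p = 2  ⇒  p = 2/5.
Country A's indifference between Disarm and Arm determines Country B's mixing probability q:
  Country A's payoff to Disarm: q·(-1) + (1−q)·3 = -4q + 3
  Country A's payoff to Arm: q·5 + (1−q)·(-2) = 7q - 2
  -4q + 3 = 7q - 2  ⇒  -11q = -5  ⇒  q = 5/11.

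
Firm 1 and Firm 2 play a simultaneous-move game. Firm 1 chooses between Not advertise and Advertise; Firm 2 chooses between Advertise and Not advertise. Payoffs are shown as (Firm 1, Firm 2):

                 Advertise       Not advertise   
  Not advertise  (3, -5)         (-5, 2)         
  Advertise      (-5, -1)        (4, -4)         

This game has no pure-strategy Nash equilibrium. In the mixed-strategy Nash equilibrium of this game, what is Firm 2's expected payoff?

For Firm 2 to be willing to mix, Firm 2 must be indifferent between Advertise and Not advertise, which pins down Firm 1's mix.
  Firm 2's payoff from Advertise: p·(-5) + (1−p)·(-1) = -4p - 1
  Firm 2's payoff from Not advertise: p·2 + (1−p)·(-4) = 6p - 4
  -4p - 1 = 6p - 4  ⇒  -10p = -3  ⇒  p = 3/10.
At equilibrium Firm 2 is indifferent across columns, so Firm 2's payoff equals the payoff from Advertise: (3/10)·(-5) + (7/10)·(-1) = -11/5.

-11/5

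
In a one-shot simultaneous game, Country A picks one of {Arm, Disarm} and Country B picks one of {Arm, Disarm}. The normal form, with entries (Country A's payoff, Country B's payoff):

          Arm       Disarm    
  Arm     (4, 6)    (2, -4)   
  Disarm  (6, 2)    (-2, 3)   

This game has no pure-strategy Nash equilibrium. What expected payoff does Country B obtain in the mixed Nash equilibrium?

Set Country B's expected payoff from Arm equal to that from Disarm:
  Country B's payoff from Arm: p·6 + (1−p)·2 = 4p + 2
  Country B's payoff from Disarm: p·(-4) + (1−p)·3 = -7p + 3
  4p + 2 = -7p + 3  ⇒  11p = 1  ⇒  p = 1/11.
At equilibrium Country B is indifferent across columns, so Country B's payoff equals the payoff from Arm: (1/11)·6 + (10/11)·2 = 26/11.

26/11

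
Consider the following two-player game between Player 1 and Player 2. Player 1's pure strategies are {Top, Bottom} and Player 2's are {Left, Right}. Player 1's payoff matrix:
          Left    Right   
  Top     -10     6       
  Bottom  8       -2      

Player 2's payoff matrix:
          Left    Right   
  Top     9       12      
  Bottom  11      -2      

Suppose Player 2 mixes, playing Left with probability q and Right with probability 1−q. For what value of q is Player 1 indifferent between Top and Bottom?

Set Player 1's expected payoff from Top equal to that from Bottom:
  Player 1's payoff to Top: q·(-10) + (1−q)·6 = -16q + 6
  Player 1's payoff to Bottom: q·8 + (1−q)·(-2) = 10q - 2
  -16q + 6 = 10q - 2  ⇒  -26q = -8  ⇒  q = 4/13.

q = 4/13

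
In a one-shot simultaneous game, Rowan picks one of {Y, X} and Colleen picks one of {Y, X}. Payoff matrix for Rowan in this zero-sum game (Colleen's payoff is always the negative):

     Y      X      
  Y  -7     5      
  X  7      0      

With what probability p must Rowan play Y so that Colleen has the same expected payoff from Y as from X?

p = 7/19

Rowan's mix must leave Colleen indifferent between Y and X.
  Colleen's payoff to Y: p·7 + (1−p)·(-7) = 14p - 7
  Colleen's payoff to X: p·(-5) + (1−p)·0 = -5p
  14p - 7 = -5p  ⇒  19p = 7  ⇒  p = 7/19.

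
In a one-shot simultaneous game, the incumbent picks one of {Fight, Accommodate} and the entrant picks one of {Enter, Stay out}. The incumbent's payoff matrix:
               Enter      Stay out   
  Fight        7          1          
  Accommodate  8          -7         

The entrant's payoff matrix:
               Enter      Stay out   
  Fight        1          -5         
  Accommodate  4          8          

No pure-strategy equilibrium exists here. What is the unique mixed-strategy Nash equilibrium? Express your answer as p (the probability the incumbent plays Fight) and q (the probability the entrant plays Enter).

In a mixed equilibrium the entrant is indifferent between Enter and Stay out; this condition fixes p.
  the entrant's expected payoff from Enter: p·1 + (1−p)·4 = -3p + 4
  the entrant's expected payoff from Stay out: p·(-5) + (1−p)·8 = -13p + 8
  -3p + 4 = -13p + 8  ⇒  10p = 4  ⇒  p = 2/5.
The entrant's mix must leave the incumbent indifferent between Fight and Accommodate.
  the incumbent's expected payoff from Fight: q·7 + (1−q)·1 = 6q + 1
  the incumbent's expected payoff from Accommodate: q·8 + (1−q)·(-7) = 15q - 7
  6q + 1 = 15q - 7  ⇒  -9q = -8  ⇒  q = 8/9.

p = 2/5, q = 8/9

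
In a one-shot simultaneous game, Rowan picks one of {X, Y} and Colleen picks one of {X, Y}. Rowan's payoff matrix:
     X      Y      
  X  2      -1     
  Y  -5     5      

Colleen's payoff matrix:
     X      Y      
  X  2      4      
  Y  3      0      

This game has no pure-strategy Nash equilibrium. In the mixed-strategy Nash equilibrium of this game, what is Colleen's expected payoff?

12/5

For Colleen to be willing to mix, Colleen must be indifferent between X and Y, which pins down Rowan's mix.
  Colleen's payoff to X: p·2 + (1−p)·3 = -p + 3
  Colleen's payoff to Y: p·4 + (1−p)·0 = 4p
  -p + 3 = 4p  ⇒  -5p = -3  ⇒  p = 3/5.
At equilibrium Colleen is indifferent across columns, so Colleen's payoff equals the payoff from X: (3/5)·2 + (2/5)·3 = 12/5.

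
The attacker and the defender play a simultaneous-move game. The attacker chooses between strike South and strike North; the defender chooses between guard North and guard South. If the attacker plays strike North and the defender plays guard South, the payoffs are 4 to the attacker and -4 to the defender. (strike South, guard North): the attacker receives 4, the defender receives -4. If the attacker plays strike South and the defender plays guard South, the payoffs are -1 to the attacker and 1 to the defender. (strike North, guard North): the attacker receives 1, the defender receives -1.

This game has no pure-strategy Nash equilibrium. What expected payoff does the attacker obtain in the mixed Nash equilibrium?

Set the attacker's expected payoff from strike South equal to that from strike North:
  the attacker's payoff from strike South: q·4 + (1−q)·(-1) = 5q - 1
  the attacker's payoff from strike North: q·1 + (1−q)·4 = -3q + 4
  5q - 1 = -3q + 4  ⇒  8q = 5  ⇒  q = 5/8.
At equilibrium the attacker is indifferent across rows, so the attacker's payoff equals the payoff from strike South: (5/8)·4 + (3/8)·(-1) = 17/8.

17/8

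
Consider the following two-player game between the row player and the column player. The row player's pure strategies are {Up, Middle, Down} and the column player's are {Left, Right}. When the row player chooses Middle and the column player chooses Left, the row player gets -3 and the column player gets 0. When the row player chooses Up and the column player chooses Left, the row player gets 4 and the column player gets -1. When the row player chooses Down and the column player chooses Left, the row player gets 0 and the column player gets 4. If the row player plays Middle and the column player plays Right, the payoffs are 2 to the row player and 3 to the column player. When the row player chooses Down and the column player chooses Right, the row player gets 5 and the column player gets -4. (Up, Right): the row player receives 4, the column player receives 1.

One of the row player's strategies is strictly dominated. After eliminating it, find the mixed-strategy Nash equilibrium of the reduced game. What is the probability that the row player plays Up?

p = 4/5

The row player's strategy Middle is strictly dominated by Down: 0 > -3 and 5 > 2. Eliminate Middle.
The row player's mix must leave the column player indifferent between Left and Right.
  the column player's expected payoff from Left: p·(-1) + (1−p)·4 = -5p + 4
  the column player's expected payoff from Right: p·1 + (1−p)·(-4) = 5p - 4
  -5p + 4 = 5p - 4  ⇒  -10p = -8  ⇒  p = 4/5.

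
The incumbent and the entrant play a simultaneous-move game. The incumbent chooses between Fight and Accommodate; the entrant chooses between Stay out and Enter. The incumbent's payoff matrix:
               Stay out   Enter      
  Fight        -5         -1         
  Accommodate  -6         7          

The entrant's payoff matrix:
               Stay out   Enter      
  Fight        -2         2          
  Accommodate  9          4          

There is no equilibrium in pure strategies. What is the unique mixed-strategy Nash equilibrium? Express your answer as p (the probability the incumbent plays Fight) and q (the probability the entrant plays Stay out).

Set the entrant's expected payoff from Stay out equal to that from Enter:
  the entrant's payoff from Stay out: p·(-2) + (1−p)·9 = -11p + 9
  the entrant's payoff from Enter: p·2 + (1−p)·4 = -2p + 4
  -11p + 9 = -2p + 4  ⇒  -9p = -5  ⇒  p = 5/9.
For the incumbent to be willing to mix, the incumbent must be indifferent between Fight and Accommodate, which pins down the entrant's mix.
  the incumbent's expected payoff from Fight: q·(-5) + (1−q)·(-1) = -4q - 1
  the incumbent's expected payoff from Accommodate: q·(-6) + (1−q)·7 = -13q + 7
  -4q - 1 = -13q + 7  ⇒  9q = 8  ⇒  q = 8/9.

p = 5/9, q = 8/9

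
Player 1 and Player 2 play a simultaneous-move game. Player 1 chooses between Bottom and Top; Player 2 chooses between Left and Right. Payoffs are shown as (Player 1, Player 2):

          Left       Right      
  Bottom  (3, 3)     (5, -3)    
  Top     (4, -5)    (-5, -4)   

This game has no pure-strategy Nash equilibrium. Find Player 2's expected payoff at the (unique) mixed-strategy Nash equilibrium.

Set Player 2's expected payoff from Left equal to that from Right:
  Player 2's payoff from Left: p·3 + (1−p)·(-5) = 8p - 5
  Player 2's payoff from Right: p·(-3) + (1−p)·(-4) = p - 4
  8p - 5 = p - 4  ⇒  7p = 1  ⇒  p = 1/7.
At equilibrium Player 2 is indifferent across columns, so Player 2's payoff equals the payoff from Left: (1/7)·3 + (6/7)·(-5) = -27/7.

-27/7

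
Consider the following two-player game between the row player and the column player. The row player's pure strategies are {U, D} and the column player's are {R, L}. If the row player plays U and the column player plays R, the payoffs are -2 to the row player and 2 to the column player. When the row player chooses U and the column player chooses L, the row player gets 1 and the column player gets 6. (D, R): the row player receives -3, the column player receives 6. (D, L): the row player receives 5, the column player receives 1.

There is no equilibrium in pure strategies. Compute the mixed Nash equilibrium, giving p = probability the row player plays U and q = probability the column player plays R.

Set the column player's expected payoff from R equal to that from L:
  the column player's payoff from R: p·2 + (1−p)·6 = -4p + 6
  the column player's payoff from L: p·6 + (1−p)·1 = 5p + 1
  -4p + 6 = 5p + 1  ⇒  -9p = -5  ⇒  p = 5/9.
In a mixed equilibrium the row player is indifferent between U and D; this condition fixes q.
  the row player's payoff from U: q·(-2) + (1−q)·1 = -3q + 1
  the row player's payoff from D: q·(-3) + (1−q)·5 = -8q + 5
  -3q + 1 = -8q + 5  ⇒  5q = 4  ⇒  q = 4/5.

p = 5/9, q = 4/5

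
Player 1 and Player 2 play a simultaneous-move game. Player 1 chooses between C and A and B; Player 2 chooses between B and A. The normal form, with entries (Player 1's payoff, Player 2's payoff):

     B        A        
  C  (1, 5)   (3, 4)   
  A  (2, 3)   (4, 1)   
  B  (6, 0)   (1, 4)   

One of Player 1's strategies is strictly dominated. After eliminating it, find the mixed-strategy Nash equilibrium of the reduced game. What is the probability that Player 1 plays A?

p = 2/3

Player 1's strategy C is strictly dominated by A: 2 > 1 and 4 > 3. Eliminate C.
Player 2's indifference between B and A determines Player 1's mixing probability p:
  Player 2's expected payoff from B: p·3 + (1−p)·0 = 3p
  Player 2's expected payoff from A: p·1 + (1−p)·4 = -3p + 4
  3p = -3p + 4  ⇒  6p = 4  ⇒  p = 2/3.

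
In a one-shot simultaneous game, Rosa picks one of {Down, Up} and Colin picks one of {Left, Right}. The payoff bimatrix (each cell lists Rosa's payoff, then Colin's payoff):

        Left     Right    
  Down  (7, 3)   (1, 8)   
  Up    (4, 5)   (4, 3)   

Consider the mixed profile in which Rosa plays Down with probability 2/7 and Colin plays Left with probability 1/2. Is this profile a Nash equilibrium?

Check Colin's indifference given Rosa's mix p = 2/7:
  payoff from Left = 31/7; payoff from Right = 31/7 — equal.
Check Rosa's indifference given Colin's mix q = 1/2:
  payoff from Down = 4; payoff from Up = 4 — equal.
Both players are indifferent, so neither can profitably deviate.

Yes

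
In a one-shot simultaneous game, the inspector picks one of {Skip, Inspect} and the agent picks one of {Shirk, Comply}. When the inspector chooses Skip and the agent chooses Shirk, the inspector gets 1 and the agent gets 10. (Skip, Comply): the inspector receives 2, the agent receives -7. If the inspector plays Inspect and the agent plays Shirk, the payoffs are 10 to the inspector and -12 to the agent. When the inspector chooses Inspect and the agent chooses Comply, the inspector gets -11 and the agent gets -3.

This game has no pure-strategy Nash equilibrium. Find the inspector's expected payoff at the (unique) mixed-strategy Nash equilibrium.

31/22

The agent's mix must leave the inspector indifferent between Skip and Inspect.
  the inspector's payoff to Skip: q·1 + (1−q)·2 = -q + 2
  the inspector's payoff to Inspect: q·10 + (1−q)·(-11) = 21q - 11
  -q + 2 = 21q - 11  ⇒  -22q = -13  ⇒  q = 13/22.
At equilibrium the inspector is indifferent across rows, so the inspector's payoff equals the payoff from Skip: (13/22)·1 + (9/22)·2 = 31/22.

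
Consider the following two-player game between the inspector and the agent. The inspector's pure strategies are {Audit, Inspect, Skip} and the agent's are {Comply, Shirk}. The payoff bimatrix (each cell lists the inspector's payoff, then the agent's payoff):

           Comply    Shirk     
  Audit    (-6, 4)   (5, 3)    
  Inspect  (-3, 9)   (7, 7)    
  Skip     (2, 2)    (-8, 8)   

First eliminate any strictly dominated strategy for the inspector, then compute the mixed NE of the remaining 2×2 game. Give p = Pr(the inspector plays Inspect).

The inspector's strategy Audit is strictly dominated by Inspect: -3 > -6 and 7 > 5. Eliminate Audit.
Set the agent's expected payoff from Comply equal to that from Shirk:
  the agent's expected payoff from Comply: p·9 + (1−p)·2 = 7p + 2
  the agent's expected payoff from Shirk: p·7 + (1−p)·8 = -p + 8
  7p + 2 = -p + 8  ⇒  8p = 6  ⇒  p = 3/4.

p = 3/4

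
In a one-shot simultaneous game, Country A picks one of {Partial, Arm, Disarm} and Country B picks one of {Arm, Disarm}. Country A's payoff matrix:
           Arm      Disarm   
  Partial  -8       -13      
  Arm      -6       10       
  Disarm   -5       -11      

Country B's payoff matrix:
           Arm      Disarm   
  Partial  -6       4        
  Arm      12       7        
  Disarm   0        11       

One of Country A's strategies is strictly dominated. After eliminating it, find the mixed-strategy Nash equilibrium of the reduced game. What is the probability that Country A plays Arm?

Country A's strategy Partial is strictly dominated by Disarm: -5 > -8 and -11 > -13. Eliminate Partial.
Set Country B's expected payoff from Arm equal to that from Disarm:
  Country B's payoff from Arm: p·12 + (1−p)·0 = 12p
  Country B's payoff from Disarm: p·7 + (1−p)·11 = -4p + 11
  12p = -4p + 11  ⇒  16p = 11  ⇒  p = 11/16.

p = 11/16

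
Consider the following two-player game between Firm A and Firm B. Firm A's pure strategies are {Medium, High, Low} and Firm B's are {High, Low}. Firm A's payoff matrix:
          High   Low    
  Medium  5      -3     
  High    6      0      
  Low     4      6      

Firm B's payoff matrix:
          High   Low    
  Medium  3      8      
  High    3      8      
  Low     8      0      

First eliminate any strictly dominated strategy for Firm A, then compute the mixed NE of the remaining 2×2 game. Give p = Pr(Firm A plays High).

p = 8/13

Firm A's strategy Medium is strictly dominated by High: 6 > 5 and 0 > -3. Eliminate Medium.
Firm A's mix must leave Firm B indifferent between High and Low.
  Firm B's expected payoff from High: p·3 + (1−p)·8 = -5p + 8
  Firm B's expected payoff from Low: p·8 + (1−p)·0 = 8p
  -5p + 8 = 8p  ⇒  -13p = -8  ⇒  p = 8/13.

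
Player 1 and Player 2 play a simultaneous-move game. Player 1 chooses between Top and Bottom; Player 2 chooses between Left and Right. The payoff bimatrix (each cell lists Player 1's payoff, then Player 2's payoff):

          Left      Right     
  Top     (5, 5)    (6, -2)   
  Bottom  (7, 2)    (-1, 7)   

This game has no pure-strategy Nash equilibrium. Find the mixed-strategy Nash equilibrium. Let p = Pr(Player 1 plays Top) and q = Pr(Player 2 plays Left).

p = 5/12, q = 7/9

Player 1's mix must leave Player 2 indifferent between Left and Right.
  Player 2's expected payoff from Left: p·5 + (1−p)·2 = 3p + 2
  Player 2's expected payoff from Right: p·(-2) + (1−p)·7 = -9p + 7
  3p + 2 = -9p + 7  ⇒  12p = 5  ⇒  p = 5/12.
Player 2's mix must leave Player 1 indifferent between Top and Bottom.
  Player 1's payoff from Top: q·5 + (1−q)·6 = -q + 6
  Player 1's payoff from Bottom: q·7 + (1−q)·(-1) = 8q - 1
  -q + 6 = 8q - 1  ⇒  -9q = -7  ⇒  q = 7/9.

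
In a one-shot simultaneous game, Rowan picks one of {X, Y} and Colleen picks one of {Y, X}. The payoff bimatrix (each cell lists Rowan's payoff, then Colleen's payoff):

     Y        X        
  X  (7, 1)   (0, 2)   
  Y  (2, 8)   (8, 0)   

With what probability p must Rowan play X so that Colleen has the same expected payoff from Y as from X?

Colleen's indifference between Y and X determines Rowan's mixing probability p:
  Colleen's payoff from Y: p·1 + (1−p)·8 = -7p + 8
  Colleen's payoff from X: p·2 + (1−p)·0 = 2p
  -7p + 8 = 2p  ⇒  -9p = -8  ⇒  p = 8/9.

p = 8/9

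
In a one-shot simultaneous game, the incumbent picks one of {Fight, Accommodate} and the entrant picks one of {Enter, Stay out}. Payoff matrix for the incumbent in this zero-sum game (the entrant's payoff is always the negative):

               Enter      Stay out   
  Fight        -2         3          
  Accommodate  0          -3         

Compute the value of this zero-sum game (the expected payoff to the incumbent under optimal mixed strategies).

v = -3/4

Set the incumbent's expected payoff from Fight equal to that from Accommodate:
  the incumbent's payoff from Fight: q·(-2) + (1−q)·3 = -5q + 3
  the incumbent's payoff from Accommodate: q·0 + (1−q)·(-3) = 3q - 3
  -5q + 3 = 3q - 3  ⇒  -8q = -6  ⇒  q = 3/4.
The value is the incumbent's expected payoff against this mix (using Fight): (3/4)·(-2) + (1/4)·3 = -3/4.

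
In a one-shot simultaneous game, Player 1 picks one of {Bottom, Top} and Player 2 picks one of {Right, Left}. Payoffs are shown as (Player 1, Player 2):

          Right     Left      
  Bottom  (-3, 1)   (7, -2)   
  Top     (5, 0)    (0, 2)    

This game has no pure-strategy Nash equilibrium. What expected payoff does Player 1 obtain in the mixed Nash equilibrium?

In a mixed equilibrium Player 1 is indifferent between Bottom and Top; this condition fixes q.
  Player 1's payoff from Bottom: q·(-3) + (1−q)·7 = -10q + 7
  Player 1's payoff from Top: q·5 + (1−q)·0 = 5q
  -10q + 7 = 5q  ⇒  -15q = -7  ⇒  q = 7/15.
At equilibrium Player 1 is indifferent across rows, so Player 1's payoff equals the payoff from Bottom: (7/15)·(-3) + (8/15)·7 = 7/3.

7/3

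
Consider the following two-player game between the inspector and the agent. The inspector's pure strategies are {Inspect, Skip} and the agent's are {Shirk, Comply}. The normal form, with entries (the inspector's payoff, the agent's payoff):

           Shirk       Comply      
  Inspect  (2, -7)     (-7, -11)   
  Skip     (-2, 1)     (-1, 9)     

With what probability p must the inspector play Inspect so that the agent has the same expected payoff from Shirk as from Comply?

p = 2/3

The agent's indifference between Shirk and Comply determines the inspector's mixing probability p:
  the agent's payoff from Shirk: p·(-7) + (1−p)·1 = -8p + 1
  the agent's payoff from Comply: p·(-11) + (1−p)·9 = -20p + 9
  -8p + 1 = -20p + 9  ⇒  12p = 8  ⇒  p = 2/3.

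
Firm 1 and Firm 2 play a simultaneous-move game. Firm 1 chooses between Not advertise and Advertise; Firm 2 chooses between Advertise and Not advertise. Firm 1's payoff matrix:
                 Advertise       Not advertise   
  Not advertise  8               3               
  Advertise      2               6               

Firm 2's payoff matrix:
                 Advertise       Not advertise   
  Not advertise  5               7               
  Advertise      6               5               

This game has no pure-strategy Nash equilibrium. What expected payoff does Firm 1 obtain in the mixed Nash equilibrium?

Firm 1's indifference between Not advertise and Advertise determines Firm 2's mixing probability q:
  Firm 1's payoff to Not advertise: q·8 + (1−q)·3 = 5q + 3
  Firm 1's payoff to Advertise: q·2 + (1−q)·6 = -4q + 6
  5q + 3 = -4q + 6  ⇒  9q = 3  ⇒  q = 1/3.
At equilibrium Firm 1 is indifferent across rows, so Firm 1's payoff equals the payoff from Not advertise: (1/3)·8 + (2/3)·3 = 14/3.

14/3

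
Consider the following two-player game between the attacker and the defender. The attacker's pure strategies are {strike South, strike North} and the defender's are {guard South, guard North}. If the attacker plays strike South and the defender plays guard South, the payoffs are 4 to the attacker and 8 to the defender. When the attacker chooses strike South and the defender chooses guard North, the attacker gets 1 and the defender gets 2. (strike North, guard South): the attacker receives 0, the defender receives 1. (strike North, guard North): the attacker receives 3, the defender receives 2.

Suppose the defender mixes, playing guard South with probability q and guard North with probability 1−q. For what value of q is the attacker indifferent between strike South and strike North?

q = 1/3

For the attacker to be willing to mix, the attacker must be indifferent between strike South and strike North, which pins down the defender's mix.
  the attacker's payoff from strike South: q·4 + (1−q)·1 = 3q + 1
  the attacker's payoff from strike North: q·0 + (1−q)·3 = -3q + 3
  3q + 1 = -3q + 3  ⇒  6q = 2  ⇒  q = 1/3.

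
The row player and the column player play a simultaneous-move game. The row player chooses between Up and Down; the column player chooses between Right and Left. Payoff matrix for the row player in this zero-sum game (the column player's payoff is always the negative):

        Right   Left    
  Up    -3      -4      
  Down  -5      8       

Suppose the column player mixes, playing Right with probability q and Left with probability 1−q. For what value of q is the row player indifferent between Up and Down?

In a mixed equilibrium the row player is indifferent between Up and Down; this condition fixes q.
  the row player's expected payoff from Up: q·(-3) + (1−q)·(-4) = q - 4
  the row player's expected payoff from Down: q·(-5) + (1−q)·8 = -13q + 8
  q - 4 = -13q + 8  ⇒  14q = 12  ⇒  q = 6/7.

q = 6/7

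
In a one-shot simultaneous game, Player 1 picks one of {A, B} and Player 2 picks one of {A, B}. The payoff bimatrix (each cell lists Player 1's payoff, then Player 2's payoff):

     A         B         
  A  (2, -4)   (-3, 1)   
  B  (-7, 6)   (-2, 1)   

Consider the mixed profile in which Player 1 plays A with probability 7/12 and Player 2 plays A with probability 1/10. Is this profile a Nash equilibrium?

No

Given Player 1's mix p = 7/12, Player 2's payoff from A is 1/6 but from B is 1. Player 2 strictly prefers B, so Player 2 would not mix.
So the proposed profile is not a Nash equilibrium.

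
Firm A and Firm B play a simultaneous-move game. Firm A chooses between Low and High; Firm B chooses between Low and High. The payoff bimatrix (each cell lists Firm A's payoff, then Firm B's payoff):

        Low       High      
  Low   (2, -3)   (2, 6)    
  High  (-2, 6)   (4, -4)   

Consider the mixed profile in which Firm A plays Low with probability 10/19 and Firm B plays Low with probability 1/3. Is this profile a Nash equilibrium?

Yes

Check Firm B's indifference given Firm A's mix p = 10/19:
  payoff from Low = 24/19; payoff from High = 24/19 — equal.
Check Firm A's indifference given Firm B's mix q = 1/3:
  payoff from Low = 2; payoff from High = 2 — equal.
Both players are indifferent, so neither can profitably deviate.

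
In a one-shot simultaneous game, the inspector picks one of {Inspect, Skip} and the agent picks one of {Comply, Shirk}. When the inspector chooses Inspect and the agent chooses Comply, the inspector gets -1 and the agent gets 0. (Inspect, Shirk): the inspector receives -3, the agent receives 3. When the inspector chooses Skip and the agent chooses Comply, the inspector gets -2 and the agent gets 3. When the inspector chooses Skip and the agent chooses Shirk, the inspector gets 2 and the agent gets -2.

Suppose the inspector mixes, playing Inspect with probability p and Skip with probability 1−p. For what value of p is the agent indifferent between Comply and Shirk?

p = 5/8

In a mixed equilibrium the agent is indifferent between Comply and Shirk; this condition fixes p.
  the agent's expected payoff from Comply: p·0 + (1−p)·3 = -3p + 3
  the agent's expected payoff from Shirk: p·3 + (1−p)·(-2) = 5p - 2
  -3p + 3 = 5p - 2  ⇒  -8p = -5  ⇒  p = 5/8.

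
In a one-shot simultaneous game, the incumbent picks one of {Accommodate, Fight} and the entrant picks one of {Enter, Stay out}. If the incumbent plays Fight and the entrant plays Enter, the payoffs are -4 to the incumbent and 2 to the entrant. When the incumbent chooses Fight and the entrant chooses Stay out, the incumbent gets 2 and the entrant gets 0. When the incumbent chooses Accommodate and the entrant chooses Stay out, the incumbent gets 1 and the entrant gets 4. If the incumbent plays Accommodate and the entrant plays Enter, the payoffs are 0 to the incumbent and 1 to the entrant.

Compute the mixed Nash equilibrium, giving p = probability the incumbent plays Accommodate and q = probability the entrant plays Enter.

p = 2/5, q = 1/5

The entrant's indifference between Enter and Stay out determines the incumbent's mixing probability p:
  the entrant's payoff from Enter: p·1 + (1−p)·2 = -p + 2
  the entrant's payoff from Stay out: p·4 + (1−p)·0 = 4p
  -p + 2 = 4p  ⇒  -5p = -2  ⇒  p = 2/5.
In a mixed equilibrium the incumbent is indifferent between Accommodate and Fight; this condition fixes q.
  the incumbent's payoff to Accommodate: q·0 + (1−q)·1 = -q + 1
  the incumbent's payoff to Fight: q·(-4) + (1−q)·2 = -6q + 2
  -q + 1 = -6q + 2  ⇒  5q = 1  ⇒  q = 1/5.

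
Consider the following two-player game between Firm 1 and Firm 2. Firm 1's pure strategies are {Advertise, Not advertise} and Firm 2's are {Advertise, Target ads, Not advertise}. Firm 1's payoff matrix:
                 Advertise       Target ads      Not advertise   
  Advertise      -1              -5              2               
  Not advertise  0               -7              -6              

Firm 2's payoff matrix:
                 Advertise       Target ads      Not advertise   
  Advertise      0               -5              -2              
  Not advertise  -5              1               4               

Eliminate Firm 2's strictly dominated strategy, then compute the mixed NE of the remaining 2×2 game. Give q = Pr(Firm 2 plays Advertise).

Firm 2's strategy Target ads is strictly dominated by Not advertise: -2 > -5 and 4 > 1. Eliminate Target ads.
Set Firm 1's expected payoff from Advertise equal to that from Not advertise:
  Firm 1's payoff to Advertise: q·(-1) + (1−q)·2 = -3q + 2
  Firm 1's payoff to Not advertise: q·0 + (1−q)·(-6) = 6q - 6
  -3q + 2 = 6q - 6  ⇒  -9q = -8  ⇒  q = 8/9.

q = 8/9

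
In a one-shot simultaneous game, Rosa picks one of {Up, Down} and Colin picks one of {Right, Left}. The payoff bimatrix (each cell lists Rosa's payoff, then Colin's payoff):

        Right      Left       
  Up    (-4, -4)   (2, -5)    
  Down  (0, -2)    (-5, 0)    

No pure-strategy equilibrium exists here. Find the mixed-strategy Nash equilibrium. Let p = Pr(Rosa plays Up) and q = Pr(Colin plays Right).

Colin's indifference between Right and Left determines Rosa's mixing probability p:
  Colin's payoff from Right: p·(-4) + (1−p)·(-2) = -2p - 2
  Colin's payoff from Left: p·(-5) + (1−p)·0 = -5p
  -2p - 2 = -5p  ⇒  3p = 2  ⇒  p = 2/3.
For Rosa to be willing to mix, Rosa must be indifferent between Up and Down, which pins down Colin's mix.
  Rosa's expected payoff from Up: q·(-4) + (1−q)·2 = -6q + 2
  Rosa's expected payoff from Down: q·0 + (1−q)·(-5) = 5q - 5
  -6q + 2 = 5q - 5  ⇒  -11q = -7  ⇒  q = 7/11.

p = 2/3, q = 7/11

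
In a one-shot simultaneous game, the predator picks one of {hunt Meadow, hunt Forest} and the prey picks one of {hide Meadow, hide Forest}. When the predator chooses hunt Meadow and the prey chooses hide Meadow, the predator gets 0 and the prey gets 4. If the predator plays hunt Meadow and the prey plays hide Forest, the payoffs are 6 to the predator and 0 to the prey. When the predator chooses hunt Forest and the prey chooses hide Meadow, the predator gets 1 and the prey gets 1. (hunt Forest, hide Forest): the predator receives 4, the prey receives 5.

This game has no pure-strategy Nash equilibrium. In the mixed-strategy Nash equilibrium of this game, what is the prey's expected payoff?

5/2

The predator's mix must leave the prey indifferent between hide Meadow and hide Forest.
  the prey's payoff to hide Meadow: p·4 + (1−p)·1 = 3p + 1
  the prey's payoff to hide Forest: p·0 + (1−p)·5 = -5p + 5
  3p + 1 = -5p + 5  ⇒  8p = 4  ⇒  p = 1/2.
At equilibrium the prey is indifferent across columns, so the prey's payoff equals the payoff from hide Meadow: (1/2)·4 + (1/2)·1 = 5/2.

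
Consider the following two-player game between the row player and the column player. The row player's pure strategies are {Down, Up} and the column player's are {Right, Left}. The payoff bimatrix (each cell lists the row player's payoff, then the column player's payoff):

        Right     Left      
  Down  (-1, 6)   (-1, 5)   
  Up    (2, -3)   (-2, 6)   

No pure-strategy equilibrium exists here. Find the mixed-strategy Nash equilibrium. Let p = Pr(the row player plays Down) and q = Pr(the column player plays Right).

In a mixed equilibrium the column player is indifferent between Right and Left; this condition fixes p.
  the column player's payoff to Right: p·6 + (1−p)·(-3) = 9p - 3
  the column player's payoff to Left: p·5 + (1−p)·6 = -p + 6
  9p - 3 = -p + 6  ⇒  10p = 9  ⇒  p = 9/10.
The row player's indifference between Down and Up determines the column player's mixing probability q:
  the row player's payoff from Down: q·(-1) + (1−q)·(-1) = -1
  the row player's payoff from Up: q·2 + (1−q)·(-2) = 4q - 2
  -1 = 4q - 2  ⇒  -4q = -1  ⇒  q = 1/4.

p = 9/10, q = 1/4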